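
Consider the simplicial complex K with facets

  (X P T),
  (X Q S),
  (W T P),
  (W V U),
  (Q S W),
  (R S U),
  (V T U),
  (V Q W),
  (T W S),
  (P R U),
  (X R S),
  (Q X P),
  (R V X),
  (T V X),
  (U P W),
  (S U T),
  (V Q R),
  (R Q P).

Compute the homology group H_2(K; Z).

Fix the vertex order P < Q < R < S < T < U < V < W < X and write every simplex with vertices in increasing order. Then dim K = 2 and the simplices of K are:

  0-simplices (9): P, Q, R, S, T, U, V, W, X
  1-simplices (27): PQ, PR, PT, PU, PW, PX, QR, QS, QV, QW, QX, RS, RU, RV, RX, ST, SU, SW, SX, TU, TV, TW, TX, UV, UW, VW, VX
  2-simplices (18): PQR, PQX, PRU, PTW, PTX, PUW, QRV, QSW, QSX, QVW, RSU, RSX, RVX, STU, STW, TUV, TVX, UVW

so the chain groups are C_0 ≅ Z^9, C_1 ≅ Z^27, C_2 ≅ Z^18.

∂_1: C_1 → C_0 maps an edge to its endpoints' difference, ∂[p,q] = q − p.
This gives a 9×27 integer matrix of rank 8; reducing to Smith normal form yields diagonal entries (1,1,1,1,1,1,1,1).

∂_2: C_2 → C_1 acts by ∂[p,q,r] = [q,r] − [p,r] + [p,q]. For instance
  ∂RSX = SX − RX + RS,
  ∂PQX = QX − PX + PQ.
The 27×18 boundary matrix has rank 18 and Smith normal form diag(1,1,1,1,1,1,1,1,1,1,1,1,1,1,1,1,1,2).

From H_k ≅ ker(∂_k) / im(∂_{k+1}) we obtain:

  H_2: rank ker ∂_2 − rank ∂_3 = (18 − 18) − 0 = 0, and there is no ∂_3, so H_2 = 0.

(K is a triangulation of the Klein bottle.)

H_2 ≅ 0.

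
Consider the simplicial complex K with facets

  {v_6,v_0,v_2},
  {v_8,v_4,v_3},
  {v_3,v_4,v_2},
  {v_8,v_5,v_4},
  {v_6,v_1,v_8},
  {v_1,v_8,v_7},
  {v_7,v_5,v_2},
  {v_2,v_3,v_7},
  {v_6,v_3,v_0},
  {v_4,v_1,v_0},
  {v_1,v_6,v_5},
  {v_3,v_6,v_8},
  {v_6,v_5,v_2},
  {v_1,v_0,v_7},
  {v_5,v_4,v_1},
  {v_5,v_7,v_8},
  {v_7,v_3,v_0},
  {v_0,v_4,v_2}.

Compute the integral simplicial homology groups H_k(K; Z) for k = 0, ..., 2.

H_0 ≅ Z,  H_1 ≅ Z ⊕ Z/2,  H_2 = 0.

Order the vertices as v_0 < v_1 < v_2 < v_3 < v_4 < v_5 < v_6 < v_7 < v_8. Listing each simplex with vertices in this order, K has dimension 2 with simplices:

  0-simplices (9): [v_0], [v_1], [v_2], [v_3], [v_4], [v_5], [v_6], [v_7], [v_8]
  1-simplices (27): (27 of them)
  2-simplices (18): (18 of them)

so the chain groups are C_0 ≅ Z^9, C_1 ≅ Z^27, C_2 ≅ Z^18.

∂_1: C_1 → C_0 is given by ∂[p,q] = [q] − [p]. For instance
  ∂[v_3,v_6] = [v_6] − [v_3].
The 9×27 boundary matrix has rank 8 and Smith normal form diag(1,1,1,1,1,1,1,1).

The boundary map ∂_2: C_2 → C_1 maps a triangle to the signed sum of its edges. For instance
  ∂[v_1,v_7,v_8] = [v_7,v_8] − [v_1,v_8] + [v_1,v_7],
  ∂[v_2,v_5,v_6] = [v_5,v_6] − [v_2,v_6] + [v_2,v_5].
As a 27×18 matrix over Z this has rank 18, with invariant factors (1,1,1,1,1,1,1,1,1,1,1,1,1,1,1,1,1,2).

Computing H_k = (kernel of ∂_k) / (image of ∂_{k+1}):

  H_0: rank C_0 − rank ∂_1 = 9 − 8 = 1, and the invariant factors of ∂_1 are all 1, so H_0 = Z.
  H_1: rank ker ∂_1 − rank ∂_2 = (27 − 8) − 18 = 1, and ∂_2 has invariant factor 2 > 1, so H_1 = Z ⊕ Z/2.
  H_2: rank ker ∂_2 − rank ∂_3 = (18 − 18) − 0 = 0, and there is no ∂_3, so H_2 = 0.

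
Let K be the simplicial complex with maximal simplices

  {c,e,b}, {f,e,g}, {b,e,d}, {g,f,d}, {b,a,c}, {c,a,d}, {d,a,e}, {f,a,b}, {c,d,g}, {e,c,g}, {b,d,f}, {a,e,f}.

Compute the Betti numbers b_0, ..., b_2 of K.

b_0 = 1, b_1 = 0, b_2 = 0.

Fix the vertex order a < b < c < d < e < f < g and write every simplex with vertices in increasing order. Then dim K = 2 and the simplices of K are:

  0-simplices (7): a, b, c, d, e, f, g
  1-simplices (18): ab, ac, ad, ae, af, bc, bd, be, bf, cd, ce, cg, de, df, dg, ef, eg, fg
  2-simplices (12): abc, abf, acd, ade, aef, bce, bde, bdf, cdg, ceg, dfg, efg

so the chain groups are C_0 ≅ Z^7, C_1 ≅ Z^18, C_2 ≅ Z^12.

The boundary map ∂_1: C_1 → C_0 maps an edge to its endpoints' difference, ∂[p,q] = q − p.
The resulting 7×18 matrix has rank 6, and its Smith normal form has invariant factors (1,1,1,1,1,1).

The boundary map ∂_2: C_2 → C_1 acts by ∂[p,q,r] = [q,r] − [p,r] + [p,q]. For instance
  ∂bdf = df − bf + bd,
  ∂aef = ef − af + ae.
As a 18×12 matrix over Z this has rank 12, with invariant factors (1,1,1,1,1,1,1,1,1,1,1,2).

Computing H_k = (kernel of ∂_k) / (image of ∂_{k+1}):

  H_0: rank C_0 − rank ∂_1 = 7 − 6 = 1, and the invariant factors of ∂_1 are all 1, so H_0 ≅ Z.
  H_1: rank ker ∂_1 − rank ∂_2 = (18 − 6) − 12 = 0, and ∂_2 has invariant factor 2 > 1, so H_1 ≅ Z/2Z.
  H_2: rank ker ∂_2 − rank ∂_3 = (12 − 12) − 0 = 0, and there is no ∂_3, so H_2 ≅ 0.

Hence the Betti numbers are b_0 = 1, b_1 = 0, b_2 = 0.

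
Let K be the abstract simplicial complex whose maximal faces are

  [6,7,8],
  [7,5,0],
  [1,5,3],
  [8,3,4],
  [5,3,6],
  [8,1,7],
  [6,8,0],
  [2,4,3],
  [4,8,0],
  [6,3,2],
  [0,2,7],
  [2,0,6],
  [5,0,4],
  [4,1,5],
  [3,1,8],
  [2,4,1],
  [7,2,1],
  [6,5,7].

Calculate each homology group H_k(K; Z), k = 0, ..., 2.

H_0 ≅ Z,  H_1 ≅ Z ⊕ Z/2Z,  H_2 = 0.

Order the vertices as 0 < 1 < 2 < 3 < 4 < 5 < 6 < 7 < 8. Listing each simplex with vertices in this order, K has dimension 2 with simplices:

  0-simplices (9): [0], [1], [2], [3], [4], [5], [6], [7], [8]
  1-simplices (27): (27 of them)
  2-simplices (18): [0,2,6], [0,2,7], [0,4,5], [0,4,8], [0,5,7], [0,6,8], [1,2,4], [1,2,7], [1,3,5], [1,3,8], [1,4,5], [1,7,8], [2,3,4], [2,3,6], [3,4,8], [3,5,6], [5,6,7], [6,7,8]

so the chain groups are C_0 ≅ Z^9, C_1 ≅ Z^27, C_2 ≅ Z^18.

The boundary map ∂_1: C_1 → C_0 is given by ∂[p,q] = [q] − [p].
The 9×27 boundary matrix has rank 8 and Smith normal form diag(1,1,1,1,1,1,1,1).

The boundary map ∂_2: C_2 → C_1 acts by ∂[p,q,r] = [q,r] − [p,r] + [p,q]. For instance
  ∂[5,6,7] = [6,7] − [5,7] + [5,6],
  ∂[2,3,4] = [3,4] − [2,4] + [2,3].
This gives a 27×18 integer matrix of rank 18; reducing to Smith normal form yields diagonal entries (1,1,1,1,1,1,1,1,1,1,1,1,1,1,1,1,1,2).

Now H_k = ker ∂_k / im ∂_{k+1}, so:

  H_0: rank C_0 − rank ∂_1 = 9 − 8 = 1, and the invariant factors of ∂_1 are all 1, so H_0 = Z.
  H_1: rank ker ∂_1 − rank ∂_2 = (27 − 8) − 18 = 1, and ∂_2 has invariant factor 2 > 1, so H_1 = Z ⊕ Z/2Z.
  H_2: rank ker ∂_2 − rank ∂_3 = (18 − 18) − 0 = 0, and there is no ∂_3, so H_2 = 0.

(K is a triangulation of the Klein bottle.)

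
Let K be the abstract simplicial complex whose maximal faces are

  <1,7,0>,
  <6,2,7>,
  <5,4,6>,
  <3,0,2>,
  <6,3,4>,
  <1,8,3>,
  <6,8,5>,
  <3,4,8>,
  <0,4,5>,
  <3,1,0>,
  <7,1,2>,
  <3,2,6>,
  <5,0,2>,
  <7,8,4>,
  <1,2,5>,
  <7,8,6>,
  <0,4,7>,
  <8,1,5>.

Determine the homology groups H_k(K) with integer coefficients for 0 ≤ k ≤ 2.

H_0 = Z,  H_1 = Z ⊕ Z/2,  H_2 = 0.

K has 9 vertices, 27 edges, 18 triangles.
rank ∂_0 = 0, rank ∂_1 = 8 ⇒ b_0 = 9 − 0 − 8 = 1; all invariant factors of ∂_1 are 1 so no torsion. So H_0 ≅ Z.
rank ∂_1 = 8, rank ∂_2 = 18 ⇒ b_1 = 27 − 8 − 18 = 1; ∂_2 has invariant factor(s) [2] giving torsion. So H_1 ≅ Z ⊕ Z/2.
rank ∂_2 = 18, rank ∂_3 = 0 ⇒ b_2 = 18 − 18 − 0 = 0. So H_2 ≅ 0.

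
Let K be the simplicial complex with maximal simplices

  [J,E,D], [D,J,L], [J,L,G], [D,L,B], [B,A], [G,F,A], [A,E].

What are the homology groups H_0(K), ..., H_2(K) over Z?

We work with the vertex ordering A < B < D < E < F < G < J < L. The simplices of K, each written with vertices in increasing order, are:

  0-simplices (8): A, B, D, E, F, G, J, L
  1-simplices (14): AB, AE, AF, AG, BD, BL, DE, DJ, DL, EJ, FG, GJ, GL, JL
  2-simplices (5): AFG, BDL, DEJ, DJL, GJL

giving chain groups C_0 ≅ Z^8, C_1 ≅ Z^14, C_2 ≅ Z^5.

∂_1: C_1 → C_0 maps an edge to its endpoints' difference, ∂[p,q] = q − p. For instance
  ∂AG = G − A.
As a 8×14 matrix over Z this has rank 7, with invariant factors (1,1,1,1,1,1,1).

∂_2: C_2 → C_1 maps a triangle to the signed sum of its edges. For instance
  ∂DJL = JL − DL + DJ,
  ∂AFG = FG − AG + AF.
This gives a 14×5 integer matrix of rank 5; reducing to Smith normal form yields diagonal entries (1,1,1,1,1).

Computing H_k = (kernel of ∂_k) / (image of ∂_{k+1}):

  H_0: rank C_0 − rank ∂_1 = 8 − 7 = 1, and the invariant factors of ∂_1 are all 1, so H_0 = Z.
  H_1: rank ker ∂_1 − rank ∂_2 = (14 − 7) − 5 = 2, and the invariant factors of ∂_2 are all 1, so H_1 = Z^2.
  H_2: rank ker ∂_2 − rank ∂_3 = (5 − 5) − 0 = 0, and there is no ∂_3, so H_2 = 0.

As a check, the Euler characteristic is 8 − 14 + 5 = -1, which agrees with 1 − 2 + 0 = -1.

H_0 = Z,  H_1 = Z^2,  H_2 = 0.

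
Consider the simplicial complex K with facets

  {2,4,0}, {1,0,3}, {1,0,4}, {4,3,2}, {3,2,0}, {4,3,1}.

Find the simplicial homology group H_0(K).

H_0 = Z.

Take the total order 0 < 1 < 2 < 3 < 4 on the vertex set. Then K (dimension 2) consists of the simplices:

  0-simplices (5): [0], [1], [2], [3], [4]
  1-simplices (9): [0,1], [0,2], [0,3], [0,4], [1,3], [1,4], [2,3], [2,4], [3,4]
  2-simplices (6): [0,1,3], [0,1,4], [0,2,3], [0,2,4], [1,3,4], [2,3,4]

so the chain groups are C_0 ≅ Z^5, C_1 ≅ Z^9, C_2 ≅ Z^6.

The boundary map ∂_1: C_1 → C_0 is given by ∂[p,q] = [q] − [p]. For instance
  ∂[1,3] = [3] − [1].
The resulting 5×9 matrix has rank 4, and its Smith normal form has invariant factors (1,1,1,1).

The boundary map ∂_2: C_2 → C_1 sends each 2-simplex [p,q,r] to [q,r] − [p,r] + [p,q]. For instance
  ∂[0,1,3] = [1,3] − [0,3] + [0,1],
  ∂[0,2,3] = [2,3] − [0,3] + [0,2].
The resulting 9×6 matrix has rank 5, and its Smith normal form has invariant factors (1,1,1,1,1).

Reading off H_k = ker ∂_k / im ∂_{k+1}:

  H_0: rank C_0 − rank ∂_1 = 5 − 4 = 1, and the invariant factors of ∂_1 are all 1, so H_0 ≅ Z.

(K is a triangulation of the 2-sphere S^2.)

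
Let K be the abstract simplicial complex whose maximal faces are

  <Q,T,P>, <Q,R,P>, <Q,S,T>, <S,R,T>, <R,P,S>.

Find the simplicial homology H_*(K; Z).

H_0 ≅ Z,  H_1 ≅ Z,  H_2 = 0.

Order the vertices as P < Q < R < S < T. Listing each simplex with vertices in this order, K has dimension 2 with simplices:

  0-simplices (5): P, Q, R, S, T
  1-simplices (10): PQ, PR, PS, PT, QR, QS, QT, RS, RT, ST
  2-simplices (5): PQR, PQT, PRS, QST, RST

so the chain groups are C_0 ≅ Z^5, C_1 ≅ Z^10, C_2 ≅ Z^5.

The boundary map ∂_1: C_1 → C_0 is given by ∂[p,q] = [q] − [p]. For instance
  ∂QT = T − Q.
The 5×10 boundary matrix has rank 4 and Smith normal form diag(1,1,1,1).

The boundary map ∂_2: C_2 → C_1 maps a triangle to the signed sum of its edges. For instance
  ∂PQT = QT − PT + PQ,
  ∂PQR = QR − PR + PQ.
As a 10×5 matrix over Z this has rank 5, with invariant factors (1,1,1,1,1).

Computing H_k = (kernel of ∂_k) / (image of ∂_{k+1}):

  H_0: rank C_0 − rank ∂_1 = 5 − 4 = 1, and the invariant factors of ∂_1 are all 1, so H_0 = Z.
  H_1: rank ker ∂_1 − rank ∂_2 = (10 − 4) − 5 = 1, and the invariant factors of ∂_2 are all 1, so H_1 = Z.
  H_2: rank ker ∂_2 − rank ∂_3 = (5 − 5) − 0 = 0, and there is no ∂_3, so H_2 = 0.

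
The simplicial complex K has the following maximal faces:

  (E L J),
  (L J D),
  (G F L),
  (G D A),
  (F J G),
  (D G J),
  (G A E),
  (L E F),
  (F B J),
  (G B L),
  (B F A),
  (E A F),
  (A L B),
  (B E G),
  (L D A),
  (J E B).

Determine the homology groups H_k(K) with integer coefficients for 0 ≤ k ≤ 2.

H_0 ≅ Z,  H_1 ≅ Z^2,  H_2 ≅ Z.

Take the total order A < B < D < E < F < G < J < L on the vertex set. Then K (dimension 2) consists of the simplices:

  0-simplices (8): A, B, D, E, F, G, J, L
  1-simplices (24): AB, AD, AE, AF, AG, AL, BE, BF, BG, BJ, BL, DG, DJ, DL, EF, EG, EJ, EL, FG, FJ, FL, GJ, GL, JL
  2-simplices (16): ABF, ABL, ADG, ADL, AEF, AEG, BEG, BEJ, BFJ, BGL, DGJ, DJL, EFL, EJL, FGJ, FGL

so the chain groups are C_0 ≅ Z^8, C_1 ≅ Z^24, C_2 ≅ Z^16.

The boundary map ∂_1: C_1 → C_0 is given by ∂[p,q] = [q] − [p].
This gives a 8×24 integer matrix of rank 7; reducing to Smith normal form yields diagonal entries (1,1,1,1,1,1,1).

Boundary ∂_2: C_2 → C_1 maps a triangle to the signed sum of its edges. For instance
  ∂ABF = BF − AF + AB,
  ∂BGL = GL − BL + BG.
This gives a 24×16 integer matrix of rank 15; reducing to Smith normal form yields diagonal entries (1,1,1,1,1,1,1,1,1,1,1,1,1,1,1).

Computing H_k = (kernel of ∂_k) / (image of ∂_{k+1}):

  H_0: rank C_0 − rank ∂_1 = 8 − 7 = 1, and the invariant factors of ∂_1 are all 1, so H_0 = Z.
  H_1: rank ker ∂_1 − rank ∂_2 = (24 − 7) − 15 = 2, and the invariant factors of ∂_2 are all 1, so H_1 = Z^2.
  H_2: rank ker ∂_2 − rank ∂_3 = (16 − 15) − 0 = 1, and there is no ∂_3, so H_2 = Z.

As a check, the Euler characteristic is 8 − 24 + 16 = 0, which agrees with 1 − 2 + 1 = 0.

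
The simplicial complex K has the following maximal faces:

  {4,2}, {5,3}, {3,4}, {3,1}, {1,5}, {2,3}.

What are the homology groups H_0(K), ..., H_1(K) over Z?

Fix the vertex order 1 < 2 < 3 < 4 < 5 and write every simplex with vertices in increasing order. Then dim K = 1 and the simplices of K are:

  0-simplices (5): [1], [2], [3], [4], [5]
  1-simplices (6): [1,3], [1,5], [2,3], [2,4], [3,4], [3,5]

so the chain groups are C_0 ≅ Z^5, C_1 ≅ Z^6.

∂_1: C_1 → C_0 maps an edge to its endpoints' difference, ∂[p,q] = q − p.
The resulting 5×6 matrix has rank 4, and its Smith normal form has invariant factors (1,1,1,1).

Computing H_k = (kernel of ∂_k) / (image of ∂_{k+1}):

  H_0: rank C_0 − rank ∂_1 = 5 − 4 = 1, and the invariant factors of ∂_1 are all 1, so H_0 ≅ Z.
  H_1: rank ker ∂_1 − rank ∂_2 = (6 − 4) − 0 = 2, and there is no ∂_2, so H_1 ≅ Z^2.

As a check, the Euler characteristic is 5 − 6 = -1, which agrees with 1 − 2 = -1.
(K is a triangulation of a wedge of 2 circles.)

H_0 = Z,  H_1 = Z^2.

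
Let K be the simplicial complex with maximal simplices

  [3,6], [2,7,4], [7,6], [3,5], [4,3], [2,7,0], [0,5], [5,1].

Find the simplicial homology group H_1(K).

We work with the vertex ordering 0 < 1 < 2 < 3 < 4 < 5 < 6 < 7. The simplices of K, each written with vertices in increasing order, are:

  0-simplices (8): [0], [1], [2], [3], [4], [5], [6], [7]
  1-simplices (11): [0,2], [0,5], [0,7], [1,5], [2,4], [2,7], [3,4], [3,5], [3,6], [4,7], [6,7]
  2-simplices (2): [0,2,7], [2,4,7]

giving chain groups C_0 ≅ Z^8, C_1 ≅ Z^11, C_2 ≅ Z^2.

The boundary map ∂_1: C_1 → C_0 is given by ∂[p,q] = [q] − [p].
The 8×11 boundary matrix has rank 7 and Smith normal form diag(1,1,1,1,1,1,1).

The boundary map ∂_2: C_2 → C_1 acts by ∂[p,q,r] = [q,r] − [p,r] + [p,q]. For instance
  ∂[2,4,7] = [4,7] − [2,7] + [2,4],
  ∂[0,2,7] = [2,7] − [0,7] + [0,2].
As a 11×2 matrix over Z this has rank 2, with invariant factors (1,1).

From H_k ≅ ker(∂_k) / im(∂_{k+1}) we obtain:

  H_1: rank ker ∂_1 − rank ∂_2 = (11 − 7) − 2 = 2, and the invariant factors of ∂_2 are all 1, so H_1 = Z^2.

H_1 ≅ Z^2.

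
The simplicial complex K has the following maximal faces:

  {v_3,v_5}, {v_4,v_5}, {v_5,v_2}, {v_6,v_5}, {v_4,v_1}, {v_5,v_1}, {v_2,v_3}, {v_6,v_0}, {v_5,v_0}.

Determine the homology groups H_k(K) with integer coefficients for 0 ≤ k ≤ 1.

We work with the vertex ordering v_0 < v_1 < v_2 < v_3 < v_4 < v_5 < v_6. The simplices of K, each written with vertices in increasing order, are:

  0-simplices (7): [v_0], [v_1], [v_2], [v_3], [v_4], [v_5], [v_6]
  1-simplices (9): [v_0,v_5], [v_0,v_6], [v_1,v_4], [v_1,v_5], [v_2,v_3], [v_2,v_5], [v_3,v_5], [v_4,v_5], [v_5,v_6]

Hence C_0 ≅ Z^7, C_1 ≅ Z^9.

The boundary map ∂_1: C_1 → C_0 maps an edge to its endpoints' difference, ∂[p,q] = q − p.
The resulting 7×9 matrix has rank 6, and its Smith normal form has invariant factors (1,1,1,1,1,1).

Computing H_k = (kernel of ∂_k) / (image of ∂_{k+1}):

  H_0: rank C_0 − rank ∂_1 = 7 − 6 = 1, and the invariant factors of ∂_1 are all 1, so H_0 ≅ Z.
  H_1: rank ker ∂_1 − rank ∂_2 = (9 − 6) − 0 = 3, and there is no ∂_2, so H_1 ≅ Z^3.

As a check, the Euler characteristic is 7 − 9 = -2, which agrees with 1 − 3 = -2.

H_0 ≅ Z,  H_1 ≅ Z^3.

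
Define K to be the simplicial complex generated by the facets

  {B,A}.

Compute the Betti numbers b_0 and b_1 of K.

Fix the vertex order A < B and write every simplex with vertices in increasing order. Then dim K = 1 and the simplices of K are:

  0-simplices (2): A, B
  1-simplices (1): AB

so the chain groups are C_0 ≅ Z^2, C_1 ≅ Z^1.

The boundary map ∂_1: C_1 → C_0 is given by ∂[p,q] = [q] − [p].
The resulting 2×1 matrix has rank 1, and its Smith normal form has invariant factors (1).

Computing H_k = (kernel of ∂_k) / (image of ∂_{k+1}):

  H_0: rank C_0 − rank ∂_1 = 2 − 1 = 1, and the invariant factors of ∂_1 are all 1, so H_0 = Z.
  H_1: rank ker ∂_1 − rank ∂_2 = (1 − 1) − 0 = 0, and there is no ∂_2, so H_1 = 0.

Hence the Betti numbers are b_0 = 1, b_1 = 0.

b_0 = 1, b_1 = 0.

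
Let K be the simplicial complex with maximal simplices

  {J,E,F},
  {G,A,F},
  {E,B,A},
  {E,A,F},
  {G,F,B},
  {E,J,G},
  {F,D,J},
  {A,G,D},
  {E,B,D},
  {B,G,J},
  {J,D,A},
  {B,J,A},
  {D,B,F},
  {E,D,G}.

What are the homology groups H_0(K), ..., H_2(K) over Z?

H_0 = Z,  H_1 = Z^2,  H_2 = Z.

Fix the vertex order A < B < D < E < F < G < J and write every simplex with vertices in increasing order. Then dim K = 2 and the simplices of K are:

  0-simplices (7): A, B, D, E, F, G, J
  1-simplices (21): AB, AD, AE, AF, AG, AJ, BD, BE, BF, BG, BJ, DE, DF, DG, DJ, EF, EG, EJ, FG, FJ, GJ
  2-simplices (14): ABE, ABJ, ADG, ADJ, AEF, AFG, BDE, BDF, BFG, BGJ, DEG, DFJ, EFJ, EGJ

so the chain groups are C_0 ≅ Z^7, C_1 ≅ Z^21, C_2 ≅ Z^14.

The boundary map ∂_1: C_1 → C_0 sends each edge [p,q] (with p < q) to q − p.
The 7×21 boundary matrix has rank 6 and Smith normal form diag(1,1,1,1,1,1).

Boundary ∂_2: C_2 → C_1 acts by ∂[p,q,r] = [q,r] − [p,r] + [p,q]. For instance
  ∂EGJ = GJ − EJ + EG,
  ∂ADJ = DJ − AJ + AD.
The 21×14 boundary matrix has rank 13 and Smith normal form diag(1,1,1,1,1,1,1,1,1,1,1,1,1).

Computing H_k = (kernel of ∂_k) / (image of ∂_{k+1}):

  H_0: rank C_0 − rank ∂_1 = 7 − 6 = 1, and the invariant factors of ∂_1 are all 1, so H_0 = Z.
  H_1: rank ker ∂_1 − rank ∂_2 = (21 − 6) − 13 = 2, and the invariant factors of ∂_2 are all 1, so H_1 = Z^2.
  H_2: rank ker ∂_2 − rank ∂_3 = (14 − 13) − 0 = 1, and there is no ∂_3, so H_2 = Z.

As a check, the Euler characteristic is 7 − 21 + 14 = 0, which agrees with 1 − 2 + 1 = 0.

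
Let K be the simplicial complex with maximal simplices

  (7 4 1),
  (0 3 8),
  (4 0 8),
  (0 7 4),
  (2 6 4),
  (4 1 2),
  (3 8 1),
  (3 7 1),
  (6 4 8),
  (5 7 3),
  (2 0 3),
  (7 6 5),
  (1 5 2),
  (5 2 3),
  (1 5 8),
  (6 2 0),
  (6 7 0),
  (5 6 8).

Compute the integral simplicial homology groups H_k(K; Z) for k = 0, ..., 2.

Order the vertices as 0 < 1 < 2 < 3 < 4 < 5 < 6 < 7 < 8. Listing each simplex with vertices in this order, K has dimension 2 with simplices:

  0-simplices (9): [0], [1], [2], [3], [4], [5], [6], [7], [8]
  1-simplices (27): (27 of them)
  2-simplices (18): [0,2,3], [0,2,6], [0,3,8], [0,4,7], [0,4,8], [0,6,7], [1,2,4], [1,2,5], [1,3,7], [1,3,8], [1,4,7], [1,5,8], [2,3,5], [2,4,6], [3,5,7], [4,6,8], [5,6,7], [5,6,8]

Hence C_0 ≅ Z^9, C_1 ≅ Z^27, C_2 ≅ Z^18.

The boundary map ∂_1: C_1 → C_0 is given by ∂[p,q] = [q] − [p]. For instance
  ∂[0,3] = [3] − [0].
The 9×27 boundary matrix has rank 8 and Smith normal form diag(1,1,1,1,1,1,1,1).

∂_2: C_2 → C_1 acts by ∂[p,q,r] = [q,r] − [p,r] + [p,q]. For instance
  ∂[1,4,7] = [4,7] − [1,7] + [1,4],
  ∂[0,6,7] = [6,7] − [0,7] + [0,6].
The resulting 27×18 matrix has rank 18, and its Smith normal form has invariant factors (1,1,1,1,1,1,1,1,1,1,1,1,1,1,1,1,1,2).

From H_k ≅ ker(∂_k) / im(∂_{k+1}) we obtain:

  H_0: rank C_0 − rank ∂_1 = 9 − 8 = 1, and the invariant factors of ∂_1 are all 1, so H_0 ≅ Z.
  H_1: rank ker ∂_1 − rank ∂_2 = (27 − 8) − 18 = 1, and ∂_2 has invariant factor 2 > 1, so H_1 ≅ Z ⊕ Z/2.
  H_2: rank ker ∂_2 − rank ∂_3 = (18 − 18) − 0 = 0, and there is no ∂_3, so H_2 ≅ 0.

As a check, the Euler characteristic is 9 − 27 + 18 = 0, which agrees with 1 − 1 + 0 = 0.

H_0 ≅ Z,  H_1 ≅ Z ⊕ Z/2,  H_2 = 0.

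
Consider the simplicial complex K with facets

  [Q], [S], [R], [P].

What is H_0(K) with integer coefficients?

K has 4 vertices.
rank ∂_0 = 0, rank ∂_1 = 0 ⇒ b_0 = 4 − 0 − 0 = 4. So H_0 = Z^4.

H_0 = Z^4.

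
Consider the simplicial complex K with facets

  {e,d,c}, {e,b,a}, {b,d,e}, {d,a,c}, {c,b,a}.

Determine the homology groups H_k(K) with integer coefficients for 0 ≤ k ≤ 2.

Fix the vertex order a < b < c < d < e and write every simplex with vertices in increasing order. Then dim K = 2 and the simplices of K are:

  0-simplices (5): a, b, c, d, e
  1-simplices (10): ab, ac, ad, ae, bc, bd, be, cd, ce, de
  2-simplices (5): abc, abe, acd, bde, cde

so the chain groups are C_0 ≅ Z^5, C_1 ≅ Z^10, C_2 ≅ Z^5.

∂_1: C_1 → C_0 maps an edge to its endpoints' difference, ∂[p,q] = q − p. For instance
  ∂de = e − d.
This gives a 5×10 integer matrix of rank 4; reducing to Smith normal form yields diagonal entries (1,1,1,1).

The boundary map ∂_2: C_2 → C_1 maps a triangle to the signed sum of its edges. For instance
  ∂abe = be − ae + ab,
  ∂bde = de − be + bd.
The resulting 10×5 matrix has rank 5, and its Smith normal form has invariant factors (1,1,1,1,1).

Reading off H_k = ker ∂_k / im ∂_{k+1}:

  H_0: rank C_0 − rank ∂_1 = 5 − 4 = 1, and the invariant factors of ∂_1 are all 1, so H_0 = Z.
  H_1: rank ker ∂_1 − rank ∂_2 = (10 − 4) − 5 = 1, and the invariant factors of ∂_2 are all 1, so H_1 = Z.
  H_2: rank ker ∂_2 − rank ∂_3 = (5 − 5) − 0 = 0, and there is no ∂_3, so H_2 = 0.

As a check, the Euler characteristic is 5 − 10 + 5 = 0, which agrees with 1 − 1 + 0 = 0.
(K is a triangulation of the Möbius band.)

H_0 = Z,  H_1 = Z,  H_2 = 0.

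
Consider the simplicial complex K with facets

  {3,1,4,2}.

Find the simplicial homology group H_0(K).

H_0 ≅ Z.

Fix the vertex order 1 < 2 < 3 < 4 and write every simplex with vertices in increasing order. Then dim K = 3 and the simplices of K are:

  0-simplices (4): [1], [2], [3], [4]
  1-simplices (6): [1,2], [1,3], [1,4], [2,3], [2,4], [3,4]
  2-simplices (4): [1,2,3], [1,2,4], [1,3,4], [2,3,4]
  3-simplices (1): [1,2,3,4]

Hence C_0 ≅ Z^4, C_1 ≅ Z^6, C_2 ≅ Z^4, C_3 ≅ Z^1.

∂_1: C_1 → C_0 maps an edge to its endpoints' difference, ∂[p,q] = q − p. For instance
  ∂[1,3] = [3] − [1].
The 4×6 boundary matrix has rank 3 and Smith normal form diag(1,1,1).

∂_2: C_2 → C_1 sends each 2-simplex [p,q,r] to [q,r] − [p,r] + [p,q]. For instance
  ∂[1,2,3] = [2,3] − [1,3] + [1,2],
  ∂[1,3,4] = [3,4] − [1,4] + [1,3].
The 6×4 boundary matrix has rank 3 and Smith normal form diag(1,1,1).

The boundary map ∂_3: C_3 → C_2 sends each 3-simplex σ to the alternating sum Σ_i (−1)^i (σ with its i-th vertex removed). For instance
  ∂[1,2,3,4] = [2,3,4] − [1,3,4] + [1,2,4] − [1,2,3].
The 4×1 boundary matrix has rank 1 and Smith normal form diag(1).

Now H_k = ker ∂_k / im ∂_{k+1}, so:

  H_0: rank C_0 − rank ∂_1 = 4 − 3 = 1, and the invariant factors of ∂_1 are all 1, so H_0 ≅ Z.

(K is a triangulation of the 3-simplex.)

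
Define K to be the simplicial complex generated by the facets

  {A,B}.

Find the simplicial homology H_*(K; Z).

H_0 ≅ Z,  H_1 = 0.

Fix the vertex order A < B and write every simplex with vertices in increasing order. Then dim K = 1 and the simplices of K are:

  0-simplices (2): A, B
  1-simplices (1): AB

giving chain groups C_0 ≅ Z^2, C_1 ≅ Z^1.

Boundary ∂_1: C_1 → C_0 sends each edge [p,q] (with p < q) to q − p. For instance
  ∂AB = B − A.
The resulting 2×1 matrix has rank 1, and its Smith normal form has invariant factors (1).

Computing H_k = (kernel of ∂_k) / (image of ∂_{k+1}):

  H_0: rank C_0 − rank ∂_1 = 2 − 1 = 1, and the invariant factors of ∂_1 are all 1, so H_0 = Z.
  H_1: rank ker ∂_1 − rank ∂_2 = (1 − 1) − 0 = 0, and there is no ∂_2, so H_1 = 0.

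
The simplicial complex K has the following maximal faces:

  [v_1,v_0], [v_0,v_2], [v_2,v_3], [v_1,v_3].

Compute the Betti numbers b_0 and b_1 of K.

b_0 = 1, b_1 = 1.

Take the total order v_0 < v_1 < v_2 < v_3 on the vertex set. Then K (dimension 1) consists of the simplices:

  0-simplices (4): [v_0], [v_1], [v_2], [v_3]
  1-simplices (4): [v_0,v_1], [v_0,v_2], [v_1,v_3], [v_2,v_3]

giving chain groups C_0 ≅ Z^4, C_1 ≅ Z^4.

∂_1: C_1 → C_0 sends each edge [p,q] (with p < q) to q − p.
As a 4×4 matrix over Z this has rank 3, with invariant factors (1,1,1).

Now H_k = ker ∂_k / im ∂_{k+1}, so:

  H_0: rank C_0 − rank ∂_1 = 4 − 3 = 1, and the invariant factors of ∂_1 are all 1, so H_0 ≅ Z.
  H_1: rank ker ∂_1 − rank ∂_2 = (4 − 3) − 0 = 1, and there is no ∂_2, so H_1 ≅ Z.

As a check, the Euler characteristic is 4 − 4 = 0, which agrees with 1 − 1 = 0.

Hence the Betti numbers are b_0 = 1, b_1 = 1.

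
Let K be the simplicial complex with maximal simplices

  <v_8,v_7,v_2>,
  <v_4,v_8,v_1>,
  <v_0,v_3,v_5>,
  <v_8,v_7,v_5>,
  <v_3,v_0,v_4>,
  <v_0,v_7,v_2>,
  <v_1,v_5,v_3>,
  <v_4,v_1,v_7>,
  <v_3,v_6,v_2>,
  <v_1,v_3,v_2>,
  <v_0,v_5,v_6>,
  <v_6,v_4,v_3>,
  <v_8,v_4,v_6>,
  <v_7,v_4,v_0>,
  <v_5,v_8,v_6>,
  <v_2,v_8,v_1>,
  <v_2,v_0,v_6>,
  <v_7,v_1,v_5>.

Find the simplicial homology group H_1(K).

H_1 = Z ⊕ Z/2.

Fix the vertex order v_0 < v_1 < v_2 < v_3 < v_4 < v_5 < v_6 < v_7 < v_8 and write every simplex with vertices in increasing order. Then dim K = 2 and the simplices of K are:

  0-simplices (9): [v_0], [v_1], [v_2], [v_3], [v_4], [v_5], [v_6], [v_7], [v_8]
  1-simplices (27): (27 of them)
  2-simplices (18): (18 of them)

Hence C_0 ≅ Z^9, C_1 ≅ Z^27, C_2 ≅ Z^18.

The boundary map ∂_1: C_1 → C_0 is given by ∂[p,q] = [q] − [p]. For instance
  ∂[v_0,v_6] = [v_6] − [v_0].
The resulting 9×27 matrix has rank 8, and its Smith normal form has invariant factors (1,1,1,1,1,1,1,1).

∂_2: C_2 → C_1 sends each 2-simplex [p,q,r] to [q,r] − [p,r] + [p,q]. For instance
  ∂[v_0,v_5,v_6] = [v_5,v_6] − [v_0,v_6] + [v_0,v_5],
  ∂[v_0,v_2,v_7] = [v_2,v_7] − [v_0,v_7] + [v_0,v_2].
The 27×18 boundary matrix has rank 18 and Smith normal form diag(1,1,1,1,1,1,1,1,1,1,1,1,1,1,1,1,1,2).

Reading off H_k = ker ∂_k / im ∂_{k+1}:

  H_1: rank ker ∂_1 − rank ∂_2 = (27 − 8) − 18 = 1, and ∂_2 has invariant factor 2 > 1, so H_1 = Z ⊕ Z/2.

(K is a triangulation of the Klein bottle.)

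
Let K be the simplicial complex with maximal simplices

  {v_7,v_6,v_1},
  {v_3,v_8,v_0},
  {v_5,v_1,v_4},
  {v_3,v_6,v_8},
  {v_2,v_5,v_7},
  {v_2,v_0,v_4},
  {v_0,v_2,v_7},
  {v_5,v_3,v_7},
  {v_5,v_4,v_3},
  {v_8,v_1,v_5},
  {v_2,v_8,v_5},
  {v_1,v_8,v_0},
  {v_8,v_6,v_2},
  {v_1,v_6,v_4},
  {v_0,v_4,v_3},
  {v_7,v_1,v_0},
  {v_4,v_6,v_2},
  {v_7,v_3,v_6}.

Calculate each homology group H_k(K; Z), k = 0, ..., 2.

Order the vertices as v_0 < v_1 < v_2 < v_3 < v_4 < v_5 < v_6 < v_7 < v_8. Listing each simplex with vertices in this order, K has dimension 2 with simplices:

  0-simplices (9): [v_0], [v_1], [v_2], [v_3], [v_4], [v_5], [v_6], [v_7], [v_8]
  1-simplices (27): (27 of them)
  2-simplices (18): (18 of them)

giving chain groups C_0 ≅ Z^9, C_1 ≅ Z^27, C_2 ≅ Z^18.

The boundary map ∂_1: C_1 → C_0 maps an edge to its endpoints' difference, ∂[p,q] = q − p. For instance
  ∂[v_2,v_6] = [v_6] − [v_2].
The resulting 9×27 matrix has rank 8, and its Smith normal form has invariant factors (1,1,1,1,1,1,1,1).

The boundary map ∂_2: C_2 → C_1 acts by ∂[p,q,r] = [q,r] − [p,r] + [p,q]. For instance
  ∂[v_0,v_2,v_7] = [v_2,v_7] − [v_0,v_7] + [v_0,v_2],
  ∂[v_2,v_4,v_6] = [v_4,v_6] − [v_2,v_6] + [v_2,v_4].
This gives a 27×18 integer matrix of rank 17; reducing to Smith normal form yields diagonal entries (1,1,1,1,1,1,1,1,1,1,1,1,1,1,1,1,1).

Reading off H_k = ker ∂_k / im ∂_{k+1}:

  H_0: rank C_0 − rank ∂_1 = 9 − 8 = 1, and the invariant factors of ∂_1 are all 1, so H_0 ≅ Z.
  H_1: rank ker ∂_1 − rank ∂_2 = (27 − 8) − 17 = 2, and the invariant factors of ∂_2 are all 1, so H_1 ≅ Z^2.
  H_2: rank ker ∂_2 − rank ∂_3 = (18 − 17) − 0 = 1, and there is no ∂_3, so H_2 ≅ Z.

(K is a triangulation of the torus T^2.)

H_0 ≅ Z,  H_1 ≅ Z^2,  H_2 ≅ Z.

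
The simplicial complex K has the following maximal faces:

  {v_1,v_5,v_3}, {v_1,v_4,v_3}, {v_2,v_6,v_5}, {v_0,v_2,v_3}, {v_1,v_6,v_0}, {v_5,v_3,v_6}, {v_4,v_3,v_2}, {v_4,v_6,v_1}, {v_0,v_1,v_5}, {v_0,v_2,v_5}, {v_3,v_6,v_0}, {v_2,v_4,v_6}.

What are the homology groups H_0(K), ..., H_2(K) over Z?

Take the total order v_0 < v_1 < v_2 < v_3 < v_4 < v_5 < v_6 on the vertex set. Then K (dimension 2) consists of the simplices:

  0-simplices (7): [v_0], [v_1], [v_2], [v_3], [v_4], [v_5], [v_6]
  1-simplices (18): (18 of them)
  2-simplices (12): (12 of them)

giving chain groups C_0 ≅ Z^7, C_1 ≅ Z^18, C_2 ≅ Z^12.

∂_1: C_1 → C_0 sends each edge [p,q] (with p < q) to q − p.
As a 7×18 matrix over Z this has rank 6, with invariant factors (1,1,1,1,1,1).

The boundary map ∂_2: C_2 → C_1 sends each 2-simplex [p,q,r] to [q,r] − [p,r] + [p,q]. For instance
  ∂[v_0,v_2,v_3] = [v_2,v_3] − [v_0,v_3] + [v_0,v_2],
  ∂[v_0,v_2,v_5] = [v_2,v_5] − [v_0,v_5] + [v_0,v_2].
As a 18×12 matrix over Z this has rank 12, with invariant factors (1,1,1,1,1,1,1,1,1,1,1,2).

Reading off H_k = ker ∂_k / im ∂_{k+1}:

  H_0: rank C_0 − rank ∂_1 = 7 − 6 = 1, and the invariant factors of ∂_1 are all 1, so H_0 = Z.
  H_1: rank ker ∂_1 − rank ∂_2 = (18 − 6) − 12 = 0, and ∂_2 has invariant factor 2 > 1, so H_1 = Z/2Z.
  H_2: rank ker ∂_2 − rank ∂_3 = (12 − 12) − 0 = 0, and there is no ∂_3, so H_2 = 0.

(K is a triangulation of the real projective plane RP^2.)

H_0 = Z,  H_1 = Z/2Z,  H_2 = 0.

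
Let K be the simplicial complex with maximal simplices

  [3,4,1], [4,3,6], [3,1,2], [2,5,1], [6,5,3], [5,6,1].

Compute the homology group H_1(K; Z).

H_1 ≅ Z.

Order the vertices as 1 < 2 < 3 < 4 < 5 < 6. Listing each simplex with vertices in this order, K has dimension 2 with simplices:

  0-simplices (6): [1], [2], [3], [4], [5], [6]
  1-simplices (12): [1,2], [1,3], [1,4], [1,5], [1,6], [2,3], [2,5], [3,4], [3,5], [3,6], [4,6], [5,6]
  2-simplices (6): [1,2,3], [1,2,5], [1,3,4], [1,5,6], [3,4,6], [3,5,6]

Hence C_0 ≅ Z^6, C_1 ≅ Z^12, C_2 ≅ Z^6.

Boundary ∂_1: C_1 → C_0 is given by ∂[p,q] = [q] − [p].
The 6×12 boundary matrix has rank 5 and Smith normal form diag(1,1,1,1,1).

∂_2: C_2 → C_1 sends each 2-simplex [p,q,r] to [q,r] − [p,r] + [p,q]. For instance
  ∂[3,4,6] = [4,6] − [3,6] + [3,4],
  ∂[1,3,4] = [3,4] − [1,4] + [1,3].
This gives a 12×6 integer matrix of rank 6; reducing to Smith normal form yields diagonal entries (1,1,1,1,1,1).

Now H_k = ker ∂_k / im ∂_{k+1}, so:

  H_1: rank ker ∂_1 − rank ∂_2 = (12 − 5) − 6 = 1, and the invariant factors of ∂_2 are all 1, so H_1 ≅ Z.

(K is a triangulation of the cylinder S^1 x I.)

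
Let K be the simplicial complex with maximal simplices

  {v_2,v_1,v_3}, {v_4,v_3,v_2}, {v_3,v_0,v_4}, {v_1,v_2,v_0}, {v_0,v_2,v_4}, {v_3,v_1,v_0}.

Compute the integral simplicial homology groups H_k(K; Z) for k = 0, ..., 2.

H_0 = Z,  H_1 = 0,  H_2 = Z.

We work with the vertex ordering v_0 < v_1 < v_2 < v_3 < v_4. The simplices of K, each written with vertices in increasing order, are:

  0-simplices (5): [v_0], [v_1], [v_2], [v_3], [v_4]
  1-simplices (9): [v_0,v_1], [v_0,v_2], [v_0,v_3], [v_0,v_4], [v_1,v_2], [v_1,v_3], [v_2,v_3], [v_2,v_4], [v_3,v_4]
  2-simplices (6): [v_0,v_1,v_2], [v_0,v_1,v_3], [v_0,v_2,v_4], [v_0,v_3,v_4], [v_1,v_2,v_3], [v_2,v_3,v_4]

so the chain groups are C_0 ≅ Z^5, C_1 ≅ Z^9, C_2 ≅ Z^6.

∂_1: C_1 → C_0 is given by ∂[p,q] = [q] − [p]. For instance
  ∂[v_1,v_3] = [v_3] − [v_1].
The resulting 5×9 matrix has rank 4, and its Smith normal form has invariant factors (1,1,1,1).

Boundary ∂_2: C_2 → C_1 sends each 2-simplex [p,q,r] to [q,r] − [p,r] + [p,q]. For instance
  ∂[v_0,v_1,v_3] = [v_1,v_3] − [v_0,v_3] + [v_0,v_1],
  ∂[v_1,v_2,v_3] = [v_2,v_3] − [v_1,v_3] + [v_1,v_2].
The 9×6 boundary matrix has rank 5 and Smith normal form diag(1,1,1,1,1).

From H_k ≅ ker(∂_k) / im(∂_{k+1}) we obtain:

  H_0: rank C_0 − rank ∂_1 = 5 − 4 = 1, and the invariant factors of ∂_1 are all 1, so H_0 ≅ Z.
  H_1: rank ker ∂_1 − rank ∂_2 = (9 − 4) − 5 = 0, and the invariant factors of ∂_2 are all 1, so H_1 ≅ 0.
  H_2: rank ker ∂_2 − rank ∂_3 = (6 − 5) − 0 = 1, and there is no ∂_3, so H_2 ≅ Z.

As a check, the Euler characteristic is 5 − 9 + 6 = 2, which agrees with 1 − 0 + 1 = 2.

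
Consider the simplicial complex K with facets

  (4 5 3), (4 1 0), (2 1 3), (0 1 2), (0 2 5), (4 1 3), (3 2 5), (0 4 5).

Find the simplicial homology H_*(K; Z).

H_0 ≅ Z,  H_1 = 0,  H_2 ≅ Z.

Fix the vertex order 0 < 1 < 2 < 3 < 4 < 5 and write every simplex with vertices in increasing order. Then dim K = 2 and the simplices of K are:

  0-simplices (6): [0], [1], [2], [3], [4], [5]
  1-simplices (12): [0,1], [0,2], [0,4], [0,5], [1,2], [1,3], [1,4], [2,3], [2,5], [3,4], [3,5], [4,5]
  2-simplices (8): [0,1,2], [0,1,4], [0,2,5], [0,4,5], [1,2,3], [1,3,4], [2,3,5], [3,4,5]

Hence C_0 ≅ Z^6, C_1 ≅ Z^12, C_2 ≅ Z^8.

∂_1: C_1 → C_0 is given by ∂[p,q] = [q] − [p]. For instance
  ∂[0,1] = [1] − [0].
The 6×12 boundary matrix has rank 5 and Smith normal form diag(1,1,1,1,1).

The boundary map ∂_2: C_2 → C_1 sends each 2-simplex [p,q,r] to [q,r] − [p,r] + [p,q]. For instance
  ∂[1,3,4] = [3,4] − [1,4] + [1,3],
  ∂[0,1,2] = [1,2] − [0,2] + [0,1].
This gives a 12×8 integer matrix of rank 7; reducing to Smith normal form yields diagonal entries (1,1,1,1,1,1,1).

Now H_k = ker ∂_k / im ∂_{k+1}, so:

  H_0: rank C_0 − rank ∂_1 = 6 − 5 = 1, and the invariant factors of ∂_1 are all 1, so H_0 = Z.
  H_1: rank ker ∂_1 − rank ∂_2 = (12 − 5) − 7 = 0, and the invariant factors of ∂_2 are all 1, so H_1 = 0.
  H_2: rank ker ∂_2 − rank ∂_3 = (8 − 7) − 0 = 1, and there is no ∂_3, so H_2 = Z.

As a check, the Euler characteristic is 6 − 12 + 8 = 2, which agrees with 1 − 0 + 1 = 2.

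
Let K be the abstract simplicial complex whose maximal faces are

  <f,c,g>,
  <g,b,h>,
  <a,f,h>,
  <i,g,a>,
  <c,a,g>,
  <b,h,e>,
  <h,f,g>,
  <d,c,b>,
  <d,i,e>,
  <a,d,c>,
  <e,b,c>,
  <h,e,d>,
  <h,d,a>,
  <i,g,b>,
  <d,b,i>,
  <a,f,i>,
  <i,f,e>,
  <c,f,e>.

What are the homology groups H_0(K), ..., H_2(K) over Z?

H_0 = Z,  H_1 = Z × Z/2,  H_2 = 0.

Fix the vertex order a < b < c < d < e < f < g < h < i and write every simplex with vertices in increasing order. Then dim K = 2 and the simplices of K are:

  0-simplices (9): a, b, c, d, e, f, g, h, i
  1-simplices (27): ac, ad, af, ag, ah, ai, bc, bd, be, bg, bh, bi, cd, ce, cf, cg, de, dh, di, ef, eh, ei, fg, fh, fi, gh, gi
  2-simplices (18): acd, acg, adh, afh, afi, agi, bcd, bce, bdi, beh, bgh, bgi, cef, cfg, deh, dei, efi, fgh

so the chain groups are C_0 ≅ Z^9, C_1 ≅ Z^27, C_2 ≅ Z^18.

Boundary ∂_1: C_1 → C_0 sends each edge [p,q] (with p < q) to q − p.
The 9×27 boundary matrix has rank 8 and Smith normal form diag(1,1,1,1,1,1,1,1).

∂_2: C_2 → C_1 sends each 2-simplex [p,q,r] to [q,r] − [p,r] + [p,q]. For instance
  ∂adh = dh − ah + ad,
  ∂bce = ce − be + bc.
As a 27×18 matrix over Z this has rank 18, with invariant factors (1,1,1,1,1,1,1,1,1,1,1,1,1,1,1,1,1,2).

Computing H_k = (kernel of ∂_k) / (image of ∂_{k+1}):

  H_0: rank C_0 − rank ∂_1 = 9 − 8 = 1, and the invariant factors of ∂_1 are all 1, so H_0 ≅ Z.
  H_1: rank ker ∂_1 − rank ∂_2 = (27 − 8) − 18 = 1, and ∂_2 has invariant factor 2 > 1, so H_1 ≅ Z × Z/2.
  H_2: rank ker ∂_2 − rank ∂_3 = (18 − 18) − 0 = 0, and there is no ∂_3, so H_2 ≅ 0.

(K is a triangulation of the Klein bottle.)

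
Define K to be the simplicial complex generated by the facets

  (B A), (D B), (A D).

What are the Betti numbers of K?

Take the total order A < B < D on the vertex set. Then K (dimension 1) consists of the simplices:

  0-simplices (3): A, B, D
  1-simplices (3): AB, AD, BD

giving chain groups C_0 ≅ Z^3, C_1 ≅ Z^3.

Boundary ∂_1: C_1 → C_0 is given by ∂[p,q] = [q] − [p].
As a 3×3 matrix over Z this has rank 2, with invariant factors (1,1).

From H_k ≅ ker(∂_k) / im(∂_{k+1}) we obtain:

  H_0: rank C_0 − rank ∂_1 = 3 − 2 = 1, and the invariant factors of ∂_1 are all 1, so H_0 = Z.
  H_1: rank ker ∂_1 − rank ∂_2 = (3 − 2) − 0 = 1, and there is no ∂_2, so H_1 = Z.

(K is a triangulation of the circle S^1.)

Hence the Betti numbers are b_0 = 1, b_1 = 1.

b_0 = 1, b_1 = 1.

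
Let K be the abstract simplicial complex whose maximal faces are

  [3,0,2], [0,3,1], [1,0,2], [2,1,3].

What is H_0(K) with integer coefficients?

H_0 ≅ Z.

Take the total order 0 < 1 < 2 < 3 on the vertex set. Then K (dimension 2) consists of the simplices:

  0-simplices (4): [0], [1], [2], [3]
  1-simplices (6): [0,1], [0,2], [0,3], [1,2], [1,3], [2,3]
  2-simplices (4): [0,1,2], [0,1,3], [0,2,3], [1,2,3]

giving chain groups C_0 ≅ Z^4, C_1 ≅ Z^6, C_2 ≅ Z^4.

∂_1: C_1 → C_0 sends each edge [p,q] (with p < q) to q − p. For instance
  ∂[0,1] = [1] − [0].
The resulting 4×6 matrix has rank 3, and its Smith normal form has invariant factors (1,1,1).

∂_2: C_2 → C_1 sends each 2-simplex [p,q,r] to [q,r] − [p,r] + [p,q]. For instance
  ∂[1,2,3] = [2,3] − [1,3] + [1,2],
  ∂[0,1,3] = [1,3] − [0,3] + [0,1].
The resulting 6×4 matrix has rank 3, and its Smith normal form has invariant factors (1,1,1).

Computing H_k = (kernel of ∂_k) / (image of ∂_{k+1}):

  H_0: rank C_0 − rank ∂_1 = 4 − 3 = 1, and the invariant factors of ∂_1 are all 1, so H_0 ≅ Z.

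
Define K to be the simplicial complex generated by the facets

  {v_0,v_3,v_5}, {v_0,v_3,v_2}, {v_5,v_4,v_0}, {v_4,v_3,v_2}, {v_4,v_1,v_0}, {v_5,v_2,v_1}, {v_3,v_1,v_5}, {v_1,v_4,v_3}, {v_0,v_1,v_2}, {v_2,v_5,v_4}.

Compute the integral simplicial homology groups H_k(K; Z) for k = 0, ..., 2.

Take the total order v_0 < v_1 < v_2 < v_3 < v_4 < v_5 on the vertex set. Then K (dimension 2) consists of the simplices:

  0-simplices (6): [v_0], [v_1], [v_2], [v_3], [v_4], [v_5]
  1-simplices (15): (15 of them)
  2-simplices (10): [v_0,v_1,v_2], [v_0,v_1,v_4], [v_0,v_2,v_3], [v_0,v_3,v_5], [v_0,v_4,v_5], [v_1,v_2,v_5], [v_1,v_3,v_4], [v_1,v_3,v_5], [v_2,v_3,v_4], [v_2,v_4,v_5]

giving chain groups C_0 ≅ Z^6, C_1 ≅ Z^15, C_2 ≅ Z^10.

∂_1: C_1 → C_0 is given by ∂[p,q] = [q] − [p]. For instance
  ∂[v_4,v_5] = [v_5] − [v_4].
This gives a 6×15 integer matrix of rank 5; reducing to Smith normal form yields diagonal entries (1,1,1,1,1).

The boundary map ∂_2: C_2 → C_1 maps a triangle to the signed sum of its edges. For instance
  ∂[v_0,v_3,v_5] = [v_3,v_5] − [v_0,v_5] + [v_0,v_3],
  ∂[v_1,v_3,v_4] = [v_3,v_4] − [v_1,v_4] + [v_1,v_3].
The resulting 15×10 matrix has rank 10, and its Smith normal form has invariant factors (1,1,1,1,1,1,1,1,1,2).

Reading off H_k = ker ∂_k / im ∂_{k+1}:

  H_0: rank C_0 − rank ∂_1 = 6 − 5 = 1, and the invariant factors of ∂_1 are all 1, so H_0 = Z.
  H_1: rank ker ∂_1 − rank ∂_2 = (15 − 5) − 10 = 0, and ∂_2 has invariant factor 2 > 1, so H_1 = Z_2.
  H_2: rank ker ∂_2 − rank ∂_3 = (10 − 10) − 0 = 0, and there is no ∂_3, so H_2 = 0.

As a check, the Euler characteristic is 6 − 15 + 10 = 1, which agrees with 1 − 0 + 0 = 1.

H_0 = Z,  H_1 = Z_2,  H_2 = 0.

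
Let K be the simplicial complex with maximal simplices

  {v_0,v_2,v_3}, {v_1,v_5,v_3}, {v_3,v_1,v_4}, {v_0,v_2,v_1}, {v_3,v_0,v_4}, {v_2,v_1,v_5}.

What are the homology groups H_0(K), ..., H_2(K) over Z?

H_0 ≅ Z,  H_1 ≅ Z,  H_2 = 0.

Fix the vertex order v_0 < v_1 < v_2 < v_3 < v_4 < v_5 and write every simplex with vertices in increasing order. Then dim K = 2 and the simplices of K are:

  0-simplices (6): [v_0], [v_1], [v_2], [v_3], [v_4], [v_5]
  1-simplices (12): [v_0,v_1], [v_0,v_2], [v_0,v_3], [v_0,v_4], [v_1,v_2], [v_1,v_3], [v_1,v_4], [v_1,v_5], [v_2,v_3], [v_2,v_5], [v_3,v_4], [v_3,v_5]
  2-simplices (6): [v_0,v_1,v_2], [v_0,v_2,v_3], [v_0,v_3,v_4], [v_1,v_2,v_5], [v_1,v_3,v_4], [v_1,v_3,v_5]

giving chain groups C_0 ≅ Z^6, C_1 ≅ Z^12, C_2 ≅ Z^6.

∂_1: C_1 → C_0 is given by ∂[p,q] = [q] − [p].
This gives a 6×12 integer matrix of rank 5; reducing to Smith normal form yields diagonal entries (1,1,1,1,1).

The boundary map ∂_2: C_2 → C_1 maps a triangle to the signed sum of its edges. For instance
  ∂[v_1,v_3,v_5] = [v_3,v_5] − [v_1,v_5] + [v_1,v_3],
  ∂[v_0,v_1,v_2] = [v_1,v_2] − [v_0,v_2] + [v_0,v_1].
The 12×6 boundary matrix has rank 6 and Smith normal form diag(1,1,1,1,1,1).

Computing H_k = (kernel of ∂_k) / (image of ∂_{k+1}):

  H_0: rank C_0 − rank ∂_1 = 6 − 5 = 1, and the invariant factors of ∂_1 are all 1, so H_0 ≅ Z.
  H_1: rank ker ∂_1 − rank ∂_2 = (12 − 5) − 6 = 1, and the invariant factors of ∂_2 are all 1, so H_1 ≅ Z.
  H_2: rank ker ∂_2 − rank ∂_3 = (6 − 6) − 0 = 0, and there is no ∂_3, so H_2 ≅ 0.

(K is a triangulation of the cylinder S^1 x I.)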